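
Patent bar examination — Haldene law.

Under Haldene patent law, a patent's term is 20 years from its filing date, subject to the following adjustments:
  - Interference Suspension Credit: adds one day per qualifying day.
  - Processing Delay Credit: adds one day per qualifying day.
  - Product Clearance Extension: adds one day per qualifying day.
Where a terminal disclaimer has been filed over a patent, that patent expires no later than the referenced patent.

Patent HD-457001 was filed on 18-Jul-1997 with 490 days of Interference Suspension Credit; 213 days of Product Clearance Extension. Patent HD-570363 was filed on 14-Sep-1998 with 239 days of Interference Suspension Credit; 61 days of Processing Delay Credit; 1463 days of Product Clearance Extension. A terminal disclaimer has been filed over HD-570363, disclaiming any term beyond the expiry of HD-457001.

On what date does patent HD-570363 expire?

June 21, 2019

Natural term of HD-570363:
  Base: filing + 20 years → 14 September 2018.
  Interference Suspension Credit: +239 days → 11 May 2019.
  Processing Delay Credit: +61 days → 11 July 2019.
  Product Clearance Extension: +1463 days → 13 July 2023.
Expiry of referenced patent HD-457001:
  Base: filing + 20 years → 18 July 2017.
  Interference Suspension Credit: +490 days → 20 November 2018.
  Product Clearance Extension: +213 days → 21 June 2019.
Terminal disclaimer: HD-570363 expires on the earlier of 13 July 2023 and 21 June 2019.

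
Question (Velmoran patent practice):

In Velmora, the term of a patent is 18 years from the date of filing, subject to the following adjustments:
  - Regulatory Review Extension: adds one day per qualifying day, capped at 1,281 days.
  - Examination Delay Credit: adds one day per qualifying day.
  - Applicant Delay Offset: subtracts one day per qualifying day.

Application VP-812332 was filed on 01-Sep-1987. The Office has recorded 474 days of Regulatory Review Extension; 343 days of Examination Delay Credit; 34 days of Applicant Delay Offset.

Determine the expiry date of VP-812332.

October 24, 2007

Base term: filing date + 18 years → 1 September 2005.
Regulatory Review Extension: 474 days (within the 1281-day cap) → +474 days → 19 December 2006.
Examination Delay Credit: +343 days → 27 November 2007.
Applicant Delay Offset: −34 days → 24 October 2007.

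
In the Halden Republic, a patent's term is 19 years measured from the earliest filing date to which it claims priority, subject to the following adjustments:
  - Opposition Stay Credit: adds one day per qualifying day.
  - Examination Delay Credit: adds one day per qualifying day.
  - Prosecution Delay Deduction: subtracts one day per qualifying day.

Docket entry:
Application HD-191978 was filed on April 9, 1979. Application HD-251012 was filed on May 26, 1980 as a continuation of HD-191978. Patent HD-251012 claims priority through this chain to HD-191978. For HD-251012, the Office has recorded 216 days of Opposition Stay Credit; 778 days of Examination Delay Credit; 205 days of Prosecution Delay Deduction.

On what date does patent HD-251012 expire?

2000-06-06

Earliest priority filing: 9 April 1979.
Base term: 9 April 1979 + 19 years → 9 April 1998.
Opposition Stay Credit: +216 days → 11 November 1998.
Examination Delay Credit: +778 days → 28 December 2000.
Prosecution Delay Deduction: −205 days → 6 June 2000.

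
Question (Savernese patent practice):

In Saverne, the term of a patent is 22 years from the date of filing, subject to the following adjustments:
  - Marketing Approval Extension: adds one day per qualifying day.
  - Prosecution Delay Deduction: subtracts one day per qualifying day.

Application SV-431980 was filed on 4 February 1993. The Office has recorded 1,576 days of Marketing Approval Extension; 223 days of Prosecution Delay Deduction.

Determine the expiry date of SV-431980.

Base term: filing date + 22 years → 4 February 2015.
Marketing Approval Extension: +1576 days → 30 May 2019.
Prosecution Delay Deduction: −223 days → 19 October 2018.

October 19, 2018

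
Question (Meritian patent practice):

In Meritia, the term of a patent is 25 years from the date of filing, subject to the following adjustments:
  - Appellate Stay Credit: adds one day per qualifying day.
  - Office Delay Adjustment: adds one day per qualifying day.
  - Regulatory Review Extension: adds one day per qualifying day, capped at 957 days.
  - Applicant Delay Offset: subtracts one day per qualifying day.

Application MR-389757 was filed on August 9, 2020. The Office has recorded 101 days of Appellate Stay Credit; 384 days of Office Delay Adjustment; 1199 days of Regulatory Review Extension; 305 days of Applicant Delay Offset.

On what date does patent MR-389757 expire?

Base term: filing date + 25 years → 9 August 2045.
Appellate Stay Credit: +101 days → 18 November 2045.
Office Delay Adjustment: +384 days → 7 December 2046.
Regulatory Review Extension: 1199 days claimed exceeds the 957-day cap, so +957 days → 21 July 2049.
Applicant Delay Offset: −305 days → 19 September 2048.

September 19, 2048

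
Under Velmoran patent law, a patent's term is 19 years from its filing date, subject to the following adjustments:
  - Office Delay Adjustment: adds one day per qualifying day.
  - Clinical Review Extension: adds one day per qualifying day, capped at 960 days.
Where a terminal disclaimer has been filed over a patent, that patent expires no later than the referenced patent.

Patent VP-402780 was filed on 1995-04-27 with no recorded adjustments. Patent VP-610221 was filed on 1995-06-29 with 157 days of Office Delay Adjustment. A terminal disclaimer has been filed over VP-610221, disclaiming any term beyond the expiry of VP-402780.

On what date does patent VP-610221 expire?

2014-04-27

Natural term of VP-610221:
  Base: filing + 19 years → 29 June 2014.
  Office Delay Adjustment: +157 days → 3 December 2014.
Expiry of referenced patent VP-402780:
  Base: filing + 19 years → 27 April 2014.
Terminal disclaimer: VP-610221 expires on the earlier of 3 December 2014 and 27 April 2014.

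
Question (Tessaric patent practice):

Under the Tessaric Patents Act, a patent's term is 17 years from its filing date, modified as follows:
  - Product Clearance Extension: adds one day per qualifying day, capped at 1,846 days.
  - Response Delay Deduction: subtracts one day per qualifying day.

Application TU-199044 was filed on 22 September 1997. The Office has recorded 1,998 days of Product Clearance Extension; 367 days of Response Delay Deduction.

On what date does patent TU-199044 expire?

2018-10-10

Base term: filing date + 17 years → 22 September 2014.
Product Clearance Extension: 1998 days claimed exceeds the 1846-day cap, so +1846 days → 12 October 2019.
Response Delay Deduction: −367 days → 10 October 2018.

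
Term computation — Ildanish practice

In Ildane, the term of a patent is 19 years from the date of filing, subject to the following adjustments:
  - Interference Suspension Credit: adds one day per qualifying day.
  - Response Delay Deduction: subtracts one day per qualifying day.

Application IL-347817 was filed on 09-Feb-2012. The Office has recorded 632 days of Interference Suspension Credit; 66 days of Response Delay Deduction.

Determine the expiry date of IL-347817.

August 28, 2032

Base term: filing date + 19 years → 9 February 2031.
Interference Suspension Credit: +632 days → 2 November 2032.
Response Delay Deduction: −66 days → 28 August 2032.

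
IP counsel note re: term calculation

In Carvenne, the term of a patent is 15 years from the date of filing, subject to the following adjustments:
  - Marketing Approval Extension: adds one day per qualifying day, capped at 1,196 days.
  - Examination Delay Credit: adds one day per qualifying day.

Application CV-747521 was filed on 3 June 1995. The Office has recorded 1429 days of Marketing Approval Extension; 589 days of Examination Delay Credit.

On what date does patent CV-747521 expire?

Base term: filing date + 15 years → 3 June 2010.
Marketing Approval Extension: 1429 days claimed exceeds the 1196-day cap, so +1196 days → 11 September 2013.
Examination Delay Credit: +589 days → 23 April 2015.

April 23, 2015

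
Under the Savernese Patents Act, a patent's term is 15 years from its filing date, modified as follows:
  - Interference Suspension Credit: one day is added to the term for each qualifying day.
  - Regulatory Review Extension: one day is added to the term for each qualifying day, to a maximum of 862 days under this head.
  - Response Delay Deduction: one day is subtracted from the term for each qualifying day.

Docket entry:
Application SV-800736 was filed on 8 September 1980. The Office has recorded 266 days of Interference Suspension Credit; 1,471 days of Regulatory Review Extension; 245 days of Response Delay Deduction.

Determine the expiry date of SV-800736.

February 7, 1998

Base term: filing date + 15 years → 8 September 1995.
Interference Suspension Credit: +266 days → 31 May 1996.
Regulatory Review Extension: 1471 days claimed exceeds the 862-day cap, so +862 days → 10 October 1998.
Response Delay Deduction: −245 days → 7 February 1998.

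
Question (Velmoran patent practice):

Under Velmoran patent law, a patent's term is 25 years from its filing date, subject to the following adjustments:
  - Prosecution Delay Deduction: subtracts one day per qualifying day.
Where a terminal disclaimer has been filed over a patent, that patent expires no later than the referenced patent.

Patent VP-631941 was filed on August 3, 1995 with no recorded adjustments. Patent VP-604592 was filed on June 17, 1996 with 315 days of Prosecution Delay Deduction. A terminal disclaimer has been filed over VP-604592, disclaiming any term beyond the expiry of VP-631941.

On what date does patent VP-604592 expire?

2020-08-03

Natural term of VP-604592:
  Base: filing + 25 years → 17 June 2021.
  Prosecution Delay Deduction: −315 days → 6 August 2020.
Expiry of referenced patent VP-631941:
  Base: filing + 25 years → 3 August 2020.
Terminal disclaimer: VP-604592 expires on the earlier of 6 August 2020 and 3 August 2020.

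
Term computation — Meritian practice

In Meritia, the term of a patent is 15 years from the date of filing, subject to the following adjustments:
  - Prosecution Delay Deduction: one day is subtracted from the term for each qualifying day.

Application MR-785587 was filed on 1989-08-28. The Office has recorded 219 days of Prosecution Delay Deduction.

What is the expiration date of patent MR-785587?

Base term: filing date + 15 years → 28 August 2004.
Prosecution Delay Deduction: −219 days → 22 January 2004.

January 22, 2004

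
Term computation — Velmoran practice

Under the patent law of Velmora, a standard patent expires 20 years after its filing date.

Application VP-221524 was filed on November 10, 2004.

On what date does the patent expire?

Filing date + 20 years → 10 November 2024.

2024-11-10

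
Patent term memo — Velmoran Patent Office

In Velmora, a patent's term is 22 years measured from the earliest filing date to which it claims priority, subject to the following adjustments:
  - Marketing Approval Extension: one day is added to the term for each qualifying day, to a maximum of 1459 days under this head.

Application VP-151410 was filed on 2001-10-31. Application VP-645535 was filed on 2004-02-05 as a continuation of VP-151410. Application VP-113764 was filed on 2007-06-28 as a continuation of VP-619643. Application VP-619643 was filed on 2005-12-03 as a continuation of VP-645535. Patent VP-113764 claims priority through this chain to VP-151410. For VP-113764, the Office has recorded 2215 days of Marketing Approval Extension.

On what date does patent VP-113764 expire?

Earliest priority filing: 31 October 2001.
Base term: 31 October 2001 + 22 years → 31 October 2023.
Marketing Approval Extension: 2215 days claimed exceeds the 1459-day cap, so +1459 days → 29 October 2027.

2027-10-29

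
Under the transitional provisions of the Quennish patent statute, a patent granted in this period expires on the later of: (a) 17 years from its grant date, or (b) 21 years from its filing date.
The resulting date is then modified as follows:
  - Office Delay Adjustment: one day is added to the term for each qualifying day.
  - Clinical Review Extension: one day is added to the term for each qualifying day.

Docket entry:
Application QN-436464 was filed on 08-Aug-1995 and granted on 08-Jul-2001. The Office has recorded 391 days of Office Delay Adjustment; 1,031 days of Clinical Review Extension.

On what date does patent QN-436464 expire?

May 30, 2022

(a) grant + 17 years → 8 July 2018.
(b) filing + 21 years → 8 August 2016.
Later of the two: 8 July 2018.
Office Delay Adjustment: +391 days → 3 August 2019.
Clinical Review Extension: +1031 days → 30 May 2022.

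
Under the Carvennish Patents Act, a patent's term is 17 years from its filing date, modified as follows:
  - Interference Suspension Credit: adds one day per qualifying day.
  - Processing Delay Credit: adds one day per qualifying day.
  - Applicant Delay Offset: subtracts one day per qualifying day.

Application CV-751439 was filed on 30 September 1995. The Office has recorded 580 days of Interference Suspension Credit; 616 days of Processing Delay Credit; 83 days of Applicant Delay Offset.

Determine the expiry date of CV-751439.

2015-10-18

Base term: filing date + 17 years → 30 September 2012.
Interference Suspension Credit: +580 days → 3 May 2014.
Processing Delay Credit: +616 days → 9 January 2016.
Applicant Delay Offset: −83 days → 18 October 2015.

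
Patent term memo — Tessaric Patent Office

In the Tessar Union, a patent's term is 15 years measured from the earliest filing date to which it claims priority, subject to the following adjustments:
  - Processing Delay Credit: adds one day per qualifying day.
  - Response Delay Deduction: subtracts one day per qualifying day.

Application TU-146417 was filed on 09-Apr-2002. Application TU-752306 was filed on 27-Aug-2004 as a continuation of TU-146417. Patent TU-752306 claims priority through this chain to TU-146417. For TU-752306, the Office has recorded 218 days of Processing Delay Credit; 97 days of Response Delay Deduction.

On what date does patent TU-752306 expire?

Earliest priority filing: 9 April 2002.
Base term: 9 April 2002 + 15 years → 9 April 2017.
Processing Delay Credit: +218 days → 13 November 2017.
Response Delay Deduction: −97 days → 8 August 2017.

August 8, 2017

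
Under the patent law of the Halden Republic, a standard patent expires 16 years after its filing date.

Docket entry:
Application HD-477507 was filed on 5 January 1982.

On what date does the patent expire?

1998-01-05

Filing date + 16 years → 5 January 1998.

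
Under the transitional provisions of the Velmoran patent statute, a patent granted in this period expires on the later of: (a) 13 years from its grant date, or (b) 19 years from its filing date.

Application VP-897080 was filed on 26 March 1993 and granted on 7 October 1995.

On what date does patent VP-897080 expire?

(a) grant + 13 years → 7 October 2008.
(b) filing + 19 years → 26 March 2012.
Later of the two: 26 March 2012.

2012-03-26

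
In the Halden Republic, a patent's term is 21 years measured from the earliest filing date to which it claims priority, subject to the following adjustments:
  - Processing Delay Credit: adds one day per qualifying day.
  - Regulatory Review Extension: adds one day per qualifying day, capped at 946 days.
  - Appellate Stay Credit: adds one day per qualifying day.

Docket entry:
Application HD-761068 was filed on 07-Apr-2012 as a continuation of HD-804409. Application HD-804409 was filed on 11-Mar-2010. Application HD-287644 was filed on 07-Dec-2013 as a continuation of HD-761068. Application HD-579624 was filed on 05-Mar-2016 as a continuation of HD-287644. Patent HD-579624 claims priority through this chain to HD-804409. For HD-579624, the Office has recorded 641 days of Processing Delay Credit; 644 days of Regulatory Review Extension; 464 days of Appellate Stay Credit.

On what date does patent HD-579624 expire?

December 24, 2035

Earliest priority filing: 11 March 2010.
Base term: 11 March 2010 + 21 years → 11 March 2031.
Processing Delay Credit: +641 days → 11 December 2032.
Regulatory Review Extension: 644 days (within the 946-day cap) → +644 days → 16 September 2034.
Appellate Stay Credit: +464 days → 24 December 2035.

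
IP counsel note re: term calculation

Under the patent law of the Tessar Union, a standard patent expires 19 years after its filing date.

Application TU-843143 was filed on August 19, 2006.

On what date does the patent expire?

Filing date + 19 years → 19 August 2025.

2025-08-19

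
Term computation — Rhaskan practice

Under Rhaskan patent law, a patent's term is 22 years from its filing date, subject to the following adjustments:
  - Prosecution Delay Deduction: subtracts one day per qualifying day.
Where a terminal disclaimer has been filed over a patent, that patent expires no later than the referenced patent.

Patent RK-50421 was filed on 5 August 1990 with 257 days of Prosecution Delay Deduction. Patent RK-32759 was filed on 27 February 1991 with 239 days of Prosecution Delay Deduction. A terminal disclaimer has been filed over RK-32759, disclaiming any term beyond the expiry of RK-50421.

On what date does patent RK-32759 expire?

November 22, 2011

Natural term of RK-32759:
  Base: filing + 22 years → 27 February 2013.
  Prosecution Delay Deduction: −239 days → 3 July 2012.
Expiry of referenced patent RK-50421:
  Base: filing + 22 years → 5 August 2012.
  Prosecution Delay Deduction: −257 days → 22 November 2011.
Terminal disclaimer: RK-32759 expires on the earlier of 3 July 2012 and 22 November 2011.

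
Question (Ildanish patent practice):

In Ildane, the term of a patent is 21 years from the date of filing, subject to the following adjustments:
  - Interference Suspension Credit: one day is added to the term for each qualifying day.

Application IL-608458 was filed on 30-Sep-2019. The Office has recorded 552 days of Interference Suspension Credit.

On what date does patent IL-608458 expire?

Base term: filing date + 21 years → 30 September 2040.
Interference Suspension Credit: +552 days → 5 April 2042.

April 5, 2042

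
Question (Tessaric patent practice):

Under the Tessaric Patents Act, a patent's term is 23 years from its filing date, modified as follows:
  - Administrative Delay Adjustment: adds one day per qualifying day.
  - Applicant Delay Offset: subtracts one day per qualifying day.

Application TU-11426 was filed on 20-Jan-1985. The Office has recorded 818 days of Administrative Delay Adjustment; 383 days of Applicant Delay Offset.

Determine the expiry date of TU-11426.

2009-03-30

Base term: filing date + 23 years → 20 January 2008.
Administrative Delay Adjustment: +818 days → 17 April 2010.
Applicant Delay Offset: −383 days → 30 March 2009.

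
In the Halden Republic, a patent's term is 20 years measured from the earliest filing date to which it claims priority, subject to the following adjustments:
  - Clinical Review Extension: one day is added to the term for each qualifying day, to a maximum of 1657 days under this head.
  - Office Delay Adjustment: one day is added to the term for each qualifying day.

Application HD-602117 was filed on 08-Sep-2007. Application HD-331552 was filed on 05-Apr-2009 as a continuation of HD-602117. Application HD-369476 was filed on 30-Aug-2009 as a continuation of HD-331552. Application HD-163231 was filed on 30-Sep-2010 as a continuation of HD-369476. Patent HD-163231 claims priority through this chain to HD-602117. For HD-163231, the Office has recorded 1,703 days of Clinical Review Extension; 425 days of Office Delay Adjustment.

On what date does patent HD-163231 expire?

2033-05-21

Earliest priority filing: 8 September 2007.
Base term: 8 September 2007 + 20 years → 8 September 2027.
Clinical Review Extension: 1703 days claimed exceeds the 1657-day cap, so +1657 days → 22 March 2032.
Office Delay Adjustment: +425 days → 21 May 2033.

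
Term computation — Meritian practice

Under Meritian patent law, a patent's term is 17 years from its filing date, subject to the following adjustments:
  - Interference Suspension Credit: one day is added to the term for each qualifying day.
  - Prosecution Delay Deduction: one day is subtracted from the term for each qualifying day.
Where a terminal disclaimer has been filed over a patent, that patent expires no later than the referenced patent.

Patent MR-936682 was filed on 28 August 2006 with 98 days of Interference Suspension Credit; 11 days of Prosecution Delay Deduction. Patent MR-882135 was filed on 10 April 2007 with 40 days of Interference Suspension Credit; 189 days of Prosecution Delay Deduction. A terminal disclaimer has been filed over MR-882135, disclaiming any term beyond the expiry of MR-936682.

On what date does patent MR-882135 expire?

2023-11-13

Natural term of MR-882135:
  Base: filing + 17 years → 10 April 2024.
  Interference Suspension Credit: +40 days → 20 May 2024.
  Prosecution Delay Deduction: −189 days → 13 November 2023.
Expiry of referenced patent MR-936682:
  Base: filing + 17 years → 28 August 2023.
  Interference Suspension Credit: +98 days → 4 December 2023.
  Prosecution Delay Deduction: −11 days → 23 November 2023.
Terminal disclaimer: MR-882135 expires on the earlier of 13 November 2023 and 23 November 2023.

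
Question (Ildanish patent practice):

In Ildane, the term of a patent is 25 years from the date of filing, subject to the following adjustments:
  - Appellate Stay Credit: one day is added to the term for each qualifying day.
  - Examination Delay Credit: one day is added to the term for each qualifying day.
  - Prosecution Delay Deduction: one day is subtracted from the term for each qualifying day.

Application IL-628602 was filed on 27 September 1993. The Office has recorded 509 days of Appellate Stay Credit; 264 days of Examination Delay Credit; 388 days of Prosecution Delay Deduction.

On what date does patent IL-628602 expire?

Base term: filing date + 25 years → 27 September 2018.
Appellate Stay Credit: +509 days → 18 February 2020.
Examination Delay Credit: +264 days → 8 November 2020.
Prosecution Delay Deduction: −388 days → 17 October 2019.

2019-10-17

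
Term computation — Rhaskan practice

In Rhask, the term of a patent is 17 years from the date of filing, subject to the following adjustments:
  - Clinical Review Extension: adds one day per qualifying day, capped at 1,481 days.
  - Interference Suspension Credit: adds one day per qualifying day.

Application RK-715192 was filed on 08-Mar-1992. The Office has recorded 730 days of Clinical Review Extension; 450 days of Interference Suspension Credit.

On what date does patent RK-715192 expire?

Base term: filing date + 17 years → 8 March 2009.
Clinical Review Extension: 730 days (within the 1481-day cap) → +730 days → 8 March 2011.
Interference Suspension Credit: +450 days → 31 May 2012.

May 31, 2012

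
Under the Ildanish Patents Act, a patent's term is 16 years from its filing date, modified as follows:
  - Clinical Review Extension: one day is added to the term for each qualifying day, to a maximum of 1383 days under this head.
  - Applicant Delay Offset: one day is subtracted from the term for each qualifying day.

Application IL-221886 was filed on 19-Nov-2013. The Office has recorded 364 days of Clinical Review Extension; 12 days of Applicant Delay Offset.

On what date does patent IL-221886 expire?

Base term: filing date + 16 years → 19 November 2029.
Clinical Review Extension: 364 days (within the 1383-day cap) → +364 days → 18 November 2030.
Applicant Delay Offset: −12 days → 6 November 2030.

November 6, 2030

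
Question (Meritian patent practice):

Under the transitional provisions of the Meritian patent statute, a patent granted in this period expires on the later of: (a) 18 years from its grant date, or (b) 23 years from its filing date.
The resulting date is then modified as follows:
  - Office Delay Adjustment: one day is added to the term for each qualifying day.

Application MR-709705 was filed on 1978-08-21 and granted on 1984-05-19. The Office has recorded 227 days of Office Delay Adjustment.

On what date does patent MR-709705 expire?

2003-01-01

(a) grant + 18 years → 19 May 2002.
(b) filing + 23 years → 21 August 2001.
Later of the two: 19 May 2002.
Office Delay Adjustment: +227 days → 1 January 2003.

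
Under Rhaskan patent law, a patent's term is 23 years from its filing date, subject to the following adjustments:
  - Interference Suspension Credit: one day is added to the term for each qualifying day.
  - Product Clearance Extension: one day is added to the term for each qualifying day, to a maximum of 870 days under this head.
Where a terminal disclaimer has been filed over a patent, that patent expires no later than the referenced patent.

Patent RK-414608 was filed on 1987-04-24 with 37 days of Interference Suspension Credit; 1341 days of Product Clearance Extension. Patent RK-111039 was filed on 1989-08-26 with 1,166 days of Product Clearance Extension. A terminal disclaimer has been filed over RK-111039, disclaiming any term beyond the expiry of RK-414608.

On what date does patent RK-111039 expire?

2012-10-17

Natural term of RK-111039:
  Base: filing + 23 years → 26 August 2012.
  Product Clearance Extension: 1166 days claimed exceeds the 870-day cap, so +870 days → 13 January 2015.
Expiry of referenced patent RK-414608:
  Base: filing + 23 years → 24 April 2010.
  Interference Suspension Credit: +37 days → 31 May 2010.
  Product Clearance Extension: 1341 days claimed exceeds the 870-day cap, so +870 days → 17 October 2012.
Terminal disclaimer: RK-111039 expires on the earlier of 13 January 2015 and 17 October 2012.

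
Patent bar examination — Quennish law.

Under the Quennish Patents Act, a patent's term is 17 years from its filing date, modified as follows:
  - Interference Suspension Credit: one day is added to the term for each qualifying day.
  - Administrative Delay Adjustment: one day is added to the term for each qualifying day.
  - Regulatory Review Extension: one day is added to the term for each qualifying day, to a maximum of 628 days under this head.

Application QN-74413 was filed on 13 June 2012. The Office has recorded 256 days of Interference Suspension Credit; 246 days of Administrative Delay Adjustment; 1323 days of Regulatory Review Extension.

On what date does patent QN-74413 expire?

July 17, 2032

Base term: filing date + 17 years → 13 June 2029.
Interference Suspension Credit: +256 days → 24 February 2030.
Administrative Delay Adjustment: +246 days → 28 October 2030.
Regulatory Review Extension: 1323 days claimed exceeds the 628-day cap, so +628 days → 17 July 2032.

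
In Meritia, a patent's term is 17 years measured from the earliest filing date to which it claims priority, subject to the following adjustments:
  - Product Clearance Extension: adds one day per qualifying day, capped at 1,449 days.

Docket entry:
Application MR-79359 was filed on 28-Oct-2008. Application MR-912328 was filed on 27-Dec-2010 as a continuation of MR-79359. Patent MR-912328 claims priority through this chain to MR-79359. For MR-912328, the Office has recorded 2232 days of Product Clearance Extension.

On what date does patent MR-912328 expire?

Earliest priority filing: 28 October 2008.
Base term: 28 October 2008 + 17 years → 28 October 2025.
Product Clearance Extension: 2232 days claimed exceeds the 1449-day cap, so +1449 days → 16 October 2029.

2029-10-16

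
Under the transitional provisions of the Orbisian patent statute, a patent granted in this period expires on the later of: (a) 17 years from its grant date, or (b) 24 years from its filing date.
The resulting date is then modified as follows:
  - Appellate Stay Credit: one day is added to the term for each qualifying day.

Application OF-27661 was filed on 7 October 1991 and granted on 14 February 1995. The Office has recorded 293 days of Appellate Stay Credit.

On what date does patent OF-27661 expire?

July 26, 2016

(a) grant + 17 years → 14 February 2012.
(b) filing + 24 years → 7 October 2015.
Later of the two: 7 October 2015.
Appellate Stay Credit: +293 days → 26 July 2016.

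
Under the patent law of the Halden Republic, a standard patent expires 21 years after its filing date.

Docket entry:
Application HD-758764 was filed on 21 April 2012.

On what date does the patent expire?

Filing date + 21 years → 21 April 2033.

April 21, 2033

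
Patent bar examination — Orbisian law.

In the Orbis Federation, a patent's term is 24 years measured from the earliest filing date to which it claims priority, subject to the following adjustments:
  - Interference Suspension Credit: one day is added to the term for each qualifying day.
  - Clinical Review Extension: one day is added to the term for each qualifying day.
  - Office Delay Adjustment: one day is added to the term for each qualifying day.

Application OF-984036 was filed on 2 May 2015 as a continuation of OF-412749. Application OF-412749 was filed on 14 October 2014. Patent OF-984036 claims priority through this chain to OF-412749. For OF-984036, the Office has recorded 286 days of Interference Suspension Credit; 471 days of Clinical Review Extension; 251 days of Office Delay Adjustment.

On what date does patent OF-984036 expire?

July 18, 2041

Earliest priority filing: 14 October 2014.
Base term: 14 October 2014 + 24 years → 14 October 2038.
Interference Suspension Credit: +286 days → 27 July 2039.
Clinical Review Extension: +471 days → 9 November 2040.
Office Delay Adjustment: +251 days → 18 July 2041.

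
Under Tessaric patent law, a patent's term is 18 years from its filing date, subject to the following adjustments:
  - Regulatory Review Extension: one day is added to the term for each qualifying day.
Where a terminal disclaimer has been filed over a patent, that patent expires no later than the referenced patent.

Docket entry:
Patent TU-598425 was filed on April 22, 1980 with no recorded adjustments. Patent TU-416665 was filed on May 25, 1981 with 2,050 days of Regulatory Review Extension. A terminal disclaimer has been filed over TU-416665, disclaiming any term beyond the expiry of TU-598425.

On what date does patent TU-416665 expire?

Natural term of TU-416665:
  Base: filing + 18 years → 25 May 1999.
  Regulatory Review Extension: +2050 days → 3 January 2005.
Expiry of referenced patent TU-598425:
  Base: filing + 18 years → 22 April 1998.
Terminal disclaimer: TU-416665 expires on the earlier of 3 January 2005 and 22 April 1998.

April 22, 1998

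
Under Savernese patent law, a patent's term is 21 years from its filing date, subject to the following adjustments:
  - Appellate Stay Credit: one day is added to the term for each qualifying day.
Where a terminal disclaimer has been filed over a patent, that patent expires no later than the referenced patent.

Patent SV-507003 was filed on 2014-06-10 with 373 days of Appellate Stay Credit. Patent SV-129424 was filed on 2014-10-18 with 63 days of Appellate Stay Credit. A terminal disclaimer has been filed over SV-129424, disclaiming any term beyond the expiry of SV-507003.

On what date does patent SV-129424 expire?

December 20, 2035

Natural term of SV-129424:
  Base: filing + 21 years → 18 October 2035.
  Appellate Stay Credit: +63 days → 20 December 2035.
Expiry of referenced patent SV-507003:
  Base: filing + 21 years → 10 June 2035.
  Appellate Stay Credit: +373 days → 17 June 2036.
Terminal disclaimer: SV-129424 expires on the earlier of 20 December 2035 and 17 June 2036.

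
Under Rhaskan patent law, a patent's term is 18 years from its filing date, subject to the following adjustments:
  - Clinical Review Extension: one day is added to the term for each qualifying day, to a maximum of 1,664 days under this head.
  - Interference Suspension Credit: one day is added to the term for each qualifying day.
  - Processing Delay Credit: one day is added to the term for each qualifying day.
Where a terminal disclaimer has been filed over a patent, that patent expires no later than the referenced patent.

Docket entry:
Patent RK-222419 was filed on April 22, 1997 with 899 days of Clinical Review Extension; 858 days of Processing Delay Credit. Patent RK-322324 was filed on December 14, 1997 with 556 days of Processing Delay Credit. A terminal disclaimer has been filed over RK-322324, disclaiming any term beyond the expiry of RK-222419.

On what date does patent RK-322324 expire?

Natural term of RK-322324:
  Base: filing + 18 years → 14 December 2015.
  Processing Delay Credit: +556 days → 22 June 2017.
Expiry of referenced patent RK-222419:
  Base: filing + 18 years → 22 April 2015.
  Clinical Review Extension: 899 days (within the 1664-day cap) → +899 days → 7 October 2017.
  Processing Delay Credit: +858 days → 12 February 2020.
Terminal disclaimer: RK-322324 expires on the earlier of 22 June 2017 and 12 February 2020.

June 22, 2017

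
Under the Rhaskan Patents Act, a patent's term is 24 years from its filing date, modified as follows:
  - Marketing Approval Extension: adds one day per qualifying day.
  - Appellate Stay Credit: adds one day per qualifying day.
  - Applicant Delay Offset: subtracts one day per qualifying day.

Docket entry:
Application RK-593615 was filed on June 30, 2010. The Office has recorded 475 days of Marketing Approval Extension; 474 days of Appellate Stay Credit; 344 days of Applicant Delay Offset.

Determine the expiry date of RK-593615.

Base term: filing date + 24 years → 30 June 2034.
Marketing Approval Extension: +475 days → 18 October 2035.
Appellate Stay Credit: +474 days → 3 February 2037.
Applicant Delay Offset: −344 days → 25 February 2036.

2036-02-25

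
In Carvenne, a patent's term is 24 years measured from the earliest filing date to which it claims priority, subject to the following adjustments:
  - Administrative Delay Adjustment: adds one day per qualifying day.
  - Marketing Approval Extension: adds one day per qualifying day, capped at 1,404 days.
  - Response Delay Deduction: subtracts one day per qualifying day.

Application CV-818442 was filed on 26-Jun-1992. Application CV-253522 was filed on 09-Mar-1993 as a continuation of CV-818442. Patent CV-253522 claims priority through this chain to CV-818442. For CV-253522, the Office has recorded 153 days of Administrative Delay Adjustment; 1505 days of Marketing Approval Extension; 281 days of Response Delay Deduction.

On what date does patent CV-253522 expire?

2019-12-24

Earliest priority filing: 26 June 1992.
Base term: 26 June 1992 + 24 years → 26 June 2016.
Administrative Delay Adjustment: +153 days → 26 November 2016.
Marketing Approval Extension: 1505 days claimed exceeds the 1404-day cap, so +1404 days → 30 September 2020.
Response Delay Deduction: −281 days → 24 December 2019.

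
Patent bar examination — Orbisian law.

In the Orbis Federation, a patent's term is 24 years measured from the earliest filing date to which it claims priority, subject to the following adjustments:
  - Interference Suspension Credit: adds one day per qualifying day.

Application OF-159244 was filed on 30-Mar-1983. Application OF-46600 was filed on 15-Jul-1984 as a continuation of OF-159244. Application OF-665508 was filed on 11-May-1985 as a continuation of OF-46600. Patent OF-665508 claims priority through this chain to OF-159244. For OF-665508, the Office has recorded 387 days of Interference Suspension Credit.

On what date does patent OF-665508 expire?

2008-04-20

Earliest priority filing: 30 March 1983.
Base term: 30 March 1983 + 24 years → 30 March 2007.
Interference Suspension Credit: +387 days → 20 April 2008.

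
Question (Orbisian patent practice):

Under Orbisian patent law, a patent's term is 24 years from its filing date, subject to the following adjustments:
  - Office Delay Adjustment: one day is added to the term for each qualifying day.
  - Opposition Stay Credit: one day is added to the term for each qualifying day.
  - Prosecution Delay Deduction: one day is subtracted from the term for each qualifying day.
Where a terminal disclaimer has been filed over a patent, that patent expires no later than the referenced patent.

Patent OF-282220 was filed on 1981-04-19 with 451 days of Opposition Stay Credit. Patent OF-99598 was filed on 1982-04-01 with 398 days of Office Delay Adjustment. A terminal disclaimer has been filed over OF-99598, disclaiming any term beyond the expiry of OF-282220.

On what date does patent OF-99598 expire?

Natural term of OF-99598:
  Base: filing + 24 years → 1 April 2006.
  Office Delay Adjustment: +398 days → 4 May 2007.
Expiry of referenced patent OF-282220:
  Base: filing + 24 years → 19 April 2005.
  Opposition Stay Credit: +451 days → 14 July 2006.
Terminal disclaimer: OF-99598 expires on the earlier of 4 May 2007 and 14 July 2006.

July 14, 2006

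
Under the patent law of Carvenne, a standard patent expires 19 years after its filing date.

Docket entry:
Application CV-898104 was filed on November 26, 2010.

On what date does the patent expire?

Filing date + 19 years → 26 November 2029.

2029-11-26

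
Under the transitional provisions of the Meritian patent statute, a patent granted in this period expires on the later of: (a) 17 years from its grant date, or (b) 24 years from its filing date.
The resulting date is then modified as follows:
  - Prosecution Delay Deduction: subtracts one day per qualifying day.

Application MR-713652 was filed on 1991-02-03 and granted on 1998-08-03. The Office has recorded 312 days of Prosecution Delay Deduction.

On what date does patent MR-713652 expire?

2014-09-25

(a) grant + 17 years → 3 August 2015.
(b) filing + 24 years → 3 February 2015.
Later of the two: 3 August 2015.
Prosecution Delay Deduction: −312 days → 25 September 2014.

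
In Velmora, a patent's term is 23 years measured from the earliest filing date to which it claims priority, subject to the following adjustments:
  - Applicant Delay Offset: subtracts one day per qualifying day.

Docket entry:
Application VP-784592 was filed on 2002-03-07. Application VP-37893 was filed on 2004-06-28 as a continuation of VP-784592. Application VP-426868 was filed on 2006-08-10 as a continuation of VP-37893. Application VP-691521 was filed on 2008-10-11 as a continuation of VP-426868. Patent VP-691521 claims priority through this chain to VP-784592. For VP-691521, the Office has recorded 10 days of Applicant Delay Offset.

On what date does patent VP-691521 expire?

Earliest priority filing: 7 March 2002.
Base term: 7 March 2002 + 23 years → 7 March 2025.
Applicant Delay Offset: −10 days → 25 February 2025.

February 25, 2025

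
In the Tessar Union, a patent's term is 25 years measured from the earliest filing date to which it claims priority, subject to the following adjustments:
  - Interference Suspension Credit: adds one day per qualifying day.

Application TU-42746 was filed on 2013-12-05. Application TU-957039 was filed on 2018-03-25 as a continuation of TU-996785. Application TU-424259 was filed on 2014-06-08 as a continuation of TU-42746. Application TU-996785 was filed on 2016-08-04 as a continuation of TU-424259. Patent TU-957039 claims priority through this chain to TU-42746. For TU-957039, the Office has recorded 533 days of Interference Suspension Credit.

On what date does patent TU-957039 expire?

2040-05-21

Earliest priority filing: 5 December 2013.
Base term: 5 December 2013 + 25 years → 5 December 2038.
Interference Suspension Credit: +533 days → 21 May 2040.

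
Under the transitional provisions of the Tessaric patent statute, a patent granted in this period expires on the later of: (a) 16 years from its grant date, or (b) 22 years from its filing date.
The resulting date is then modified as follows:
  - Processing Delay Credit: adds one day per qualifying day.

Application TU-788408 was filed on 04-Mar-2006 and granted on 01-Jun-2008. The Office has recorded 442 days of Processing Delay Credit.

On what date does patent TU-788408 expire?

(a) grant + 16 years → 1 June 2024.
(b) filing + 22 years → 4 March 2028.
Later of the two: 4 March 2028.
Processing Delay Credit: +442 days → 20 May 2029.

2029-05-20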